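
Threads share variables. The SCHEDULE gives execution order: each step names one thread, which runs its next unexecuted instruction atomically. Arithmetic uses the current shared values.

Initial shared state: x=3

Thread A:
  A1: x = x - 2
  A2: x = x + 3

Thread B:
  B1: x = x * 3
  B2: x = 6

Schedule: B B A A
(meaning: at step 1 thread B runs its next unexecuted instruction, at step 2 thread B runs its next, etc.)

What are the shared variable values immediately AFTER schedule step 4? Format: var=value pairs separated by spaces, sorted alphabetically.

Step 1: thread B executes B1 (x = x * 3). Shared: x=9. PCs: A@0 B@1
Step 2: thread B executes B2 (x = 6). Shared: x=6. PCs: A@0 B@2
Step 3: thread A executes A1 (x = x - 2). Shared: x=4. PCs: A@1 B@2
Step 4: thread A executes A2 (x = x + 3). Shared: x=7. PCs: A@2 B@2

Answer: x=7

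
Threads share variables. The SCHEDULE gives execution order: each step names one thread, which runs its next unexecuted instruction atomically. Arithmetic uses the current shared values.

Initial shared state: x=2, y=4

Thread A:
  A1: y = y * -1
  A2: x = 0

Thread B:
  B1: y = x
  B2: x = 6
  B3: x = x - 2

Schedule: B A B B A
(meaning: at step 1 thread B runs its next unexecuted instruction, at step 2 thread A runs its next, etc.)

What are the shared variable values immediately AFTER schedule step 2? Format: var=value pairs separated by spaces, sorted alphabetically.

Step 1: thread B executes B1 (y = x). Shared: x=2 y=2. PCs: A@0 B@1
Step 2: thread A executes A1 (y = y * -1). Shared: x=2 y=-2. PCs: A@1 B@1

Answer: x=2 y=-2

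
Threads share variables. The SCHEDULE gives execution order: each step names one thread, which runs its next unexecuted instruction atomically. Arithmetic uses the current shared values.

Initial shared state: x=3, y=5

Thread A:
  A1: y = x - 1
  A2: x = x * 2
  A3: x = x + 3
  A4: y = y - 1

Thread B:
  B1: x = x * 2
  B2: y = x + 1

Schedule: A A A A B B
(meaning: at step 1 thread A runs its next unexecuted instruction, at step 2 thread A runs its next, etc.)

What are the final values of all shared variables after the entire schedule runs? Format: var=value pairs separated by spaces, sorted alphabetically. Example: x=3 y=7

Answer: x=18 y=19

Derivation:
Step 1: thread A executes A1 (y = x - 1). Shared: x=3 y=2. PCs: A@1 B@0
Step 2: thread A executes A2 (x = x * 2). Shared: x=6 y=2. PCs: A@2 B@0
Step 3: thread A executes A3 (x = x + 3). Shared: x=9 y=2. PCs: A@3 B@0
Step 4: thread A executes A4 (y = y - 1). Shared: x=9 y=1. PCs: A@4 B@0
Step 5: thread B executes B1 (x = x * 2). Shared: x=18 y=1. PCs: A@4 B@1
Step 6: thread B executes B2 (y = x + 1). Shared: x=18 y=19. PCs: A@4 B@2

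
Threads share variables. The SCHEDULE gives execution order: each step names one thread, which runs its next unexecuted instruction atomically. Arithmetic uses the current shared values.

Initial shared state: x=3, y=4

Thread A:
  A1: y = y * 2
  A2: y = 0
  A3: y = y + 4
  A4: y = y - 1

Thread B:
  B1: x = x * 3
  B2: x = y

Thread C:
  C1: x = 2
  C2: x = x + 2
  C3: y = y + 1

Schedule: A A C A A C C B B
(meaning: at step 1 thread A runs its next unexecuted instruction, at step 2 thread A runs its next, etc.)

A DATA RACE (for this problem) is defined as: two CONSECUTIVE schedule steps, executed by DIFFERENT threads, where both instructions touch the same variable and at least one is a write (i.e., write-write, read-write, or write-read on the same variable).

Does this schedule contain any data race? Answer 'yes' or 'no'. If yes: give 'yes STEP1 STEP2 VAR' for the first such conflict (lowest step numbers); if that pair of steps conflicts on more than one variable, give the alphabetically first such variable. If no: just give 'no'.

Answer: no

Derivation:
Steps 1,2: same thread (A). No race.
Steps 2,3: A(r=-,w=y) vs C(r=-,w=x). No conflict.
Steps 3,4: C(r=-,w=x) vs A(r=y,w=y). No conflict.
Steps 4,5: same thread (A). No race.
Steps 5,6: A(r=y,w=y) vs C(r=x,w=x). No conflict.
Steps 6,7: same thread (C). No race.
Steps 7,8: C(r=y,w=y) vs B(r=x,w=x). No conflict.
Steps 8,9: same thread (B). No race.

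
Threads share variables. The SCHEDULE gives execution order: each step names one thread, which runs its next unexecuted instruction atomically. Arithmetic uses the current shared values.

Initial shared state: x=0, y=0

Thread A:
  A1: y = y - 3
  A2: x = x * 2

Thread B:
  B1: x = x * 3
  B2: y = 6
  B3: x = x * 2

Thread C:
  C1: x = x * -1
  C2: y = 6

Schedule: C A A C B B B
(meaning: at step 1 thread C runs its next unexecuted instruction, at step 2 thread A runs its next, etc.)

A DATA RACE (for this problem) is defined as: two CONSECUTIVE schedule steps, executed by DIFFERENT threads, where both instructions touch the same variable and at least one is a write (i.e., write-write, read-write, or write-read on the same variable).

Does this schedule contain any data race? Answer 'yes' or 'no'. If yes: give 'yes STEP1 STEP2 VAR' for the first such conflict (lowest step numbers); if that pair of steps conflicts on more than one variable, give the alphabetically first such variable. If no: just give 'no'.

Answer: no

Derivation:
Steps 1,2: C(r=x,w=x) vs A(r=y,w=y). No conflict.
Steps 2,3: same thread (A). No race.
Steps 3,4: A(r=x,w=x) vs C(r=-,w=y). No conflict.
Steps 4,5: C(r=-,w=y) vs B(r=x,w=x). No conflict.
Steps 5,6: same thread (B). No race.
Steps 6,7: same thread (B). No race.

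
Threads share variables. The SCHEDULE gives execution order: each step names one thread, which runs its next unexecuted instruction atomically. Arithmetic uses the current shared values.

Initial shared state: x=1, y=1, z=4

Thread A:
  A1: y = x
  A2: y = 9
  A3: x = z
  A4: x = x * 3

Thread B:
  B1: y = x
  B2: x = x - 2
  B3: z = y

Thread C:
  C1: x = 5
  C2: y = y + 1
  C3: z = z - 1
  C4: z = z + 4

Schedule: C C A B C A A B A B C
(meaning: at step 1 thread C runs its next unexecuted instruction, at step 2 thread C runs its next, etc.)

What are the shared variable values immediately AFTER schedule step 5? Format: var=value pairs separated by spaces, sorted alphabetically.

Step 1: thread C executes C1 (x = 5). Shared: x=5 y=1 z=4. PCs: A@0 B@0 C@1
Step 2: thread C executes C2 (y = y + 1). Shared: x=5 y=2 z=4. PCs: A@0 B@0 C@2
Step 3: thread A executes A1 (y = x). Shared: x=5 y=5 z=4. PCs: A@1 B@0 C@2
Step 4: thread B executes B1 (y = x). Shared: x=5 y=5 z=4. PCs: A@1 B@1 C@2
Step 5: thread C executes C3 (z = z - 1). Shared: x=5 y=5 z=3. PCs: A@1 B@1 C@3

Answer: x=5 y=5 z=3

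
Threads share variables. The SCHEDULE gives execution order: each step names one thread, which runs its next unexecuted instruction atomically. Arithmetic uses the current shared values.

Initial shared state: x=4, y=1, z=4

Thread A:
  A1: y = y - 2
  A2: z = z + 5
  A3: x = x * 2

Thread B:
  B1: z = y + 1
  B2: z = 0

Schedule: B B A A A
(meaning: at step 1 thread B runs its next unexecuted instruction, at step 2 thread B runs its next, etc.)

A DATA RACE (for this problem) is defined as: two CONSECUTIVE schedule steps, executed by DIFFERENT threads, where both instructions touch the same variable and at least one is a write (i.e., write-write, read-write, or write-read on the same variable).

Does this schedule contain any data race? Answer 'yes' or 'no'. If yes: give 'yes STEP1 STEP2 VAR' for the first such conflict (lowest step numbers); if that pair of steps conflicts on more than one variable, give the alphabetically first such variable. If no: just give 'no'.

Steps 1,2: same thread (B). No race.
Steps 2,3: B(r=-,w=z) vs A(r=y,w=y). No conflict.
Steps 3,4: same thread (A). No race.
Steps 4,5: same thread (A). No race.

Answer: no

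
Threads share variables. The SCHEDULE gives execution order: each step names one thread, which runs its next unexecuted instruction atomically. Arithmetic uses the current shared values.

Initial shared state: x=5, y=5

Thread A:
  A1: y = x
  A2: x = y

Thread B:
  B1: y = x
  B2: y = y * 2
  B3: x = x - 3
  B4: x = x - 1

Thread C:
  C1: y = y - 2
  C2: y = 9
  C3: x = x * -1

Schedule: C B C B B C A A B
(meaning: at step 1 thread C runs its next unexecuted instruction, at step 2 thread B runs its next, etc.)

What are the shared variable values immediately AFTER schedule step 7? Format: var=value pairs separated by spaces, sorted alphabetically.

Answer: x=-2 y=-2

Derivation:
Step 1: thread C executes C1 (y = y - 2). Shared: x=5 y=3. PCs: A@0 B@0 C@1
Step 2: thread B executes B1 (y = x). Shared: x=5 y=5. PCs: A@0 B@1 C@1
Step 3: thread C executes C2 (y = 9). Shared: x=5 y=9. PCs: A@0 B@1 C@2
Step 4: thread B executes B2 (y = y * 2). Shared: x=5 y=18. PCs: A@0 B@2 C@2
Step 5: thread B executes B3 (x = x - 3). Shared: x=2 y=18. PCs: A@0 B@3 C@2
Step 6: thread C executes C3 (x = x * -1). Shared: x=-2 y=18. PCs: A@0 B@3 C@3
Step 7: thread A executes A1 (y = x). Shared: x=-2 y=-2. PCs: A@1 B@3 C@3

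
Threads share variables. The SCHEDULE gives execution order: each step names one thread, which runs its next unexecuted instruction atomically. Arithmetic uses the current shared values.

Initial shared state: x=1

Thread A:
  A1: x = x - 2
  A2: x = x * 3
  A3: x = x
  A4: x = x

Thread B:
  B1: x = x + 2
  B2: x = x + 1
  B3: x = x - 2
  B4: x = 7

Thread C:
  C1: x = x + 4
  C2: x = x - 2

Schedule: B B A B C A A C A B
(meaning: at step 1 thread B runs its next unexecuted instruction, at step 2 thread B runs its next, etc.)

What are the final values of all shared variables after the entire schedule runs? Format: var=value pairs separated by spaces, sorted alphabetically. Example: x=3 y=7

Step 1: thread B executes B1 (x = x + 2). Shared: x=3. PCs: A@0 B@1 C@0
Step 2: thread B executes B2 (x = x + 1). Shared: x=4. PCs: A@0 B@2 C@0
Step 3: thread A executes A1 (x = x - 2). Shared: x=2. PCs: A@1 B@2 C@0
Step 4: thread B executes B3 (x = x - 2). Shared: x=0. PCs: A@1 B@3 C@0
Step 5: thread C executes C1 (x = x + 4). Shared: x=4. PCs: A@1 B@3 C@1
Step 6: thread A executes A2 (x = x * 3). Shared: x=12. PCs: A@2 B@3 C@1
Step 7: thread A executes A3 (x = x). Shared: x=12. PCs: A@3 B@3 C@1
Step 8: thread C executes C2 (x = x - 2). Shared: x=10. PCs: A@3 B@3 C@2
Step 9: thread A executes A4 (x = x). Shared: x=10. PCs: A@4 B@3 C@2
Step 10: thread B executes B4 (x = 7). Shared: x=7. PCs: A@4 B@4 C@2

Answer: x=7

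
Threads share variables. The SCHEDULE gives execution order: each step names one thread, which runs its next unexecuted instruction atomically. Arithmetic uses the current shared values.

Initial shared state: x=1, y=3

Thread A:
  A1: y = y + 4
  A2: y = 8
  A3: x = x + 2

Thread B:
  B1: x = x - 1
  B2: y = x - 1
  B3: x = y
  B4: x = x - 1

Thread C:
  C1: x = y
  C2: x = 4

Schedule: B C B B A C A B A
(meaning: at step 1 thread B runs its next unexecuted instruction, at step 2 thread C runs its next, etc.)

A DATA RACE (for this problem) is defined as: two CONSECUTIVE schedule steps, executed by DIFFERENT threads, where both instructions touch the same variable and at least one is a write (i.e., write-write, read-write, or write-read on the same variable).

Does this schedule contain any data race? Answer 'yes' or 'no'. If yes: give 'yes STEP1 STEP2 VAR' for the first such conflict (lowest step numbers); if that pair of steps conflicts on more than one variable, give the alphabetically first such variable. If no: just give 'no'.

Steps 1,2: B(x = x - 1) vs C(x = y). RACE on x (W-W).
Steps 2,3: C(x = y) vs B(y = x - 1). RACE on x (W-R), y (R-W). Multiple vars; alphabetically first is x.
Steps 3,4: same thread (B). No race.
Steps 4,5: B(x = y) vs A(y = y + 4). RACE on y (R-W).
Steps 5,6: A(r=y,w=y) vs C(r=-,w=x). No conflict.
Steps 6,7: C(r=-,w=x) vs A(r=-,w=y). No conflict.
Steps 7,8: A(r=-,w=y) vs B(r=x,w=x). No conflict.
Steps 8,9: B(x = x - 1) vs A(x = x + 2). RACE on x (W-W).
First conflict at steps 1,2.

Answer: yes 1 2 x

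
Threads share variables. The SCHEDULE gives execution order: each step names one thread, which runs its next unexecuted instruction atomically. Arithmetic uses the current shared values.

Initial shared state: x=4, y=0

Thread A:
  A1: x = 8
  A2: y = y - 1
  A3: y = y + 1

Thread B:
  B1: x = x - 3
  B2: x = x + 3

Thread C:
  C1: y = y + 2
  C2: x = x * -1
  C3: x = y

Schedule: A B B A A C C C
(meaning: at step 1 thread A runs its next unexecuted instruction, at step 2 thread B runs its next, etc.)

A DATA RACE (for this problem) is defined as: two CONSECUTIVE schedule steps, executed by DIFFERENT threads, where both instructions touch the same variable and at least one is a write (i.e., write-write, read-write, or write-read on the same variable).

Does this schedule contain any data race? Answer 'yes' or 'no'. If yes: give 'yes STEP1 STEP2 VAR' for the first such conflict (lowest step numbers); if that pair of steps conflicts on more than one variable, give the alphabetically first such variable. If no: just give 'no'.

Answer: yes 1 2 x

Derivation:
Steps 1,2: A(x = 8) vs B(x = x - 3). RACE on x (W-W).
Steps 2,3: same thread (B). No race.
Steps 3,4: B(r=x,w=x) vs A(r=y,w=y). No conflict.
Steps 4,5: same thread (A). No race.
Steps 5,6: A(y = y + 1) vs C(y = y + 2). RACE on y (W-W).
Steps 6,7: same thread (C). No race.
Steps 7,8: same thread (C). No race.
First conflict at steps 1,2.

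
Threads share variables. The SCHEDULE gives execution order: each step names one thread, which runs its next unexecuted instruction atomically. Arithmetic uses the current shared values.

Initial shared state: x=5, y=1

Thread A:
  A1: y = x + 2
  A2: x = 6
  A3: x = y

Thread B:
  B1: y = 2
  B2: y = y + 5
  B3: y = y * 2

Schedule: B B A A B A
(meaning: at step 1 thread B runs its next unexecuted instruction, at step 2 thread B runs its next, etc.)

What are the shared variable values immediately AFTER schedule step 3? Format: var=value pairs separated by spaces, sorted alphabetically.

Step 1: thread B executes B1 (y = 2). Shared: x=5 y=2. PCs: A@0 B@1
Step 2: thread B executes B2 (y = y + 5). Shared: x=5 y=7. PCs: A@0 B@2
Step 3: thread A executes A1 (y = x + 2). Shared: x=5 y=7. PCs: A@1 B@2

Answer: x=5 y=7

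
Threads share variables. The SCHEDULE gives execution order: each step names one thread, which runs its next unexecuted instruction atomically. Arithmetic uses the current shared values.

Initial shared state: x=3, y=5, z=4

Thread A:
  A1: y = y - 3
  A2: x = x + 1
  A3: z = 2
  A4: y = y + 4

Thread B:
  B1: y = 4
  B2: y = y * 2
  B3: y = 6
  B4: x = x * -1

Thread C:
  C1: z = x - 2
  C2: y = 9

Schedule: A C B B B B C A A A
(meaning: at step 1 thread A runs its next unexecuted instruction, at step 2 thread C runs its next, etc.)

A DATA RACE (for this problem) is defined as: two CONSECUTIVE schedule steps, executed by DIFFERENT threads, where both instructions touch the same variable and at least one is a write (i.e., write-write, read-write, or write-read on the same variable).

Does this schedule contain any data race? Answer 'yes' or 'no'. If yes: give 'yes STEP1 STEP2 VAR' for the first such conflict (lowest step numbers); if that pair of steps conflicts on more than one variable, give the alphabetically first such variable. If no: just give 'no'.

Steps 1,2: A(r=y,w=y) vs C(r=x,w=z). No conflict.
Steps 2,3: C(r=x,w=z) vs B(r=-,w=y). No conflict.
Steps 3,4: same thread (B). No race.
Steps 4,5: same thread (B). No race.
Steps 5,6: same thread (B). No race.
Steps 6,7: B(r=x,w=x) vs C(r=-,w=y). No conflict.
Steps 7,8: C(r=-,w=y) vs A(r=x,w=x). No conflict.
Steps 8,9: same thread (A). No race.
Steps 9,10: same thread (A). No race.

Answer: no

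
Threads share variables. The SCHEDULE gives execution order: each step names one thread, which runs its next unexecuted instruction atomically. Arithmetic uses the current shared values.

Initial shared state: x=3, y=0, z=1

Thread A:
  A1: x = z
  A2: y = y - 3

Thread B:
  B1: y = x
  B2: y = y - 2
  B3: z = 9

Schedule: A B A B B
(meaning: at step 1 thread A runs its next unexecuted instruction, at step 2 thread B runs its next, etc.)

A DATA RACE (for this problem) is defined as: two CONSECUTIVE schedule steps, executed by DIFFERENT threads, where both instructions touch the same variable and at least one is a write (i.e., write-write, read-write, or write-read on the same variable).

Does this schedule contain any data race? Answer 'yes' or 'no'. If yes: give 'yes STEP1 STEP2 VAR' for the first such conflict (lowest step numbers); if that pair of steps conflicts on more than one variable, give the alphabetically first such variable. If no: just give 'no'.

Steps 1,2: A(x = z) vs B(y = x). RACE on x (W-R).
Steps 2,3: B(y = x) vs A(y = y - 3). RACE on y (W-W).
Steps 3,4: A(y = y - 3) vs B(y = y - 2). RACE on y (W-W).
Steps 4,5: same thread (B). No race.
First conflict at steps 1,2.

Answer: yes 1 2 x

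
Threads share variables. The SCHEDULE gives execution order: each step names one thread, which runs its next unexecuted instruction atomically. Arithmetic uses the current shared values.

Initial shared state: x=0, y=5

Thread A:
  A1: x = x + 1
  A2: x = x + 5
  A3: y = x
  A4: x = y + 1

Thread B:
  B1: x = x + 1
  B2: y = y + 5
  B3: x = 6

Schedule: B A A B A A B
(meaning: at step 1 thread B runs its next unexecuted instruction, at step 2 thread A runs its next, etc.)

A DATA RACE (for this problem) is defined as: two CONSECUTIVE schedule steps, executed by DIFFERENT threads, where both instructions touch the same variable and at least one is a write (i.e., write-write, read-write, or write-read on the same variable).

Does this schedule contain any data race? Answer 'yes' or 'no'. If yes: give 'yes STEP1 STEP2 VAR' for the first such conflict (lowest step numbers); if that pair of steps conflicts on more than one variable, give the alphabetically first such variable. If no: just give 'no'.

Answer: yes 1 2 x

Derivation:
Steps 1,2: B(x = x + 1) vs A(x = x + 1). RACE on x (W-W).
Steps 2,3: same thread (A). No race.
Steps 3,4: A(r=x,w=x) vs B(r=y,w=y). No conflict.
Steps 4,5: B(y = y + 5) vs A(y = x). RACE on y (W-W).
Steps 5,6: same thread (A). No race.
Steps 6,7: A(x = y + 1) vs B(x = 6). RACE on x (W-W).
First conflict at steps 1,2.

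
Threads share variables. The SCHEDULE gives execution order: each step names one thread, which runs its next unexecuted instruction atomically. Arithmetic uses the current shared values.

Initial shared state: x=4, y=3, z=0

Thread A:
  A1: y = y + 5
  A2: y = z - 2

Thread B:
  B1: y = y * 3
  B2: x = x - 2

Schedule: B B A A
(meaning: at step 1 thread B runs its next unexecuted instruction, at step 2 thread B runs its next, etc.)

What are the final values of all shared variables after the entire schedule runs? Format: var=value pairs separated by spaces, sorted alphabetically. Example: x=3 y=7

Step 1: thread B executes B1 (y = y * 3). Shared: x=4 y=9 z=0. PCs: A@0 B@1
Step 2: thread B executes B2 (x = x - 2). Shared: x=2 y=9 z=0. PCs: A@0 B@2
Step 3: thread A executes A1 (y = y + 5). Shared: x=2 y=14 z=0. PCs: A@1 B@2
Step 4: thread A executes A2 (y = z - 2). Shared: x=2 y=-2 z=0. PCs: A@2 B@2

Answer: x=2 y=-2 z=0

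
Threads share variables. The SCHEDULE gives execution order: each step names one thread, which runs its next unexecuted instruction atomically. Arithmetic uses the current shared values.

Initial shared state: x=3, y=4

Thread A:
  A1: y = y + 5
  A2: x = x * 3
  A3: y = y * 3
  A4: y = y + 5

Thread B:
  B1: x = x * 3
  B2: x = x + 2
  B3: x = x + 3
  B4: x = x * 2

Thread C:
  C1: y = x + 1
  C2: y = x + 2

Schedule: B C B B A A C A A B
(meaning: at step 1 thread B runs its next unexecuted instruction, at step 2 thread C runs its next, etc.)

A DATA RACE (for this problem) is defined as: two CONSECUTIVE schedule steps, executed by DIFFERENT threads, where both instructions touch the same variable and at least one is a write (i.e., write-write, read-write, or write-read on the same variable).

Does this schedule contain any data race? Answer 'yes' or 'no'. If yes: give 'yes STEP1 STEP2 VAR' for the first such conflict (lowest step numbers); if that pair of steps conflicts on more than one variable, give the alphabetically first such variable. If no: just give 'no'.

Steps 1,2: B(x = x * 3) vs C(y = x + 1). RACE on x (W-R).
Steps 2,3: C(y = x + 1) vs B(x = x + 2). RACE on x (R-W).
Steps 3,4: same thread (B). No race.
Steps 4,5: B(r=x,w=x) vs A(r=y,w=y). No conflict.
Steps 5,6: same thread (A). No race.
Steps 6,7: A(x = x * 3) vs C(y = x + 2). RACE on x (W-R).
Steps 7,8: C(y = x + 2) vs A(y = y * 3). RACE on y (W-W).
Steps 8,9: same thread (A). No race.
Steps 9,10: A(r=y,w=y) vs B(r=x,w=x). No conflict.
First conflict at steps 1,2.

Answer: yes 1 2 x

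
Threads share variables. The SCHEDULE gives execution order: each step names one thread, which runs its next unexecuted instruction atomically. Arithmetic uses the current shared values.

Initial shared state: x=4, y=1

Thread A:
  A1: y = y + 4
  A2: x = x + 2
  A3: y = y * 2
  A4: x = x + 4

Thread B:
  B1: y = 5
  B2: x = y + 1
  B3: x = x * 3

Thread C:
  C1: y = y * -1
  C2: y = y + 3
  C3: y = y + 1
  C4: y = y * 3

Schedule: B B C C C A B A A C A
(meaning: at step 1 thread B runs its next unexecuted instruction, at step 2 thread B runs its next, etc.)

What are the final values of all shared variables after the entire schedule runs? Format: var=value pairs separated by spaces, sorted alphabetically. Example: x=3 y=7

Answer: x=24 y=18

Derivation:
Step 1: thread B executes B1 (y = 5). Shared: x=4 y=5. PCs: A@0 B@1 C@0
Step 2: thread B executes B2 (x = y + 1). Shared: x=6 y=5. PCs: A@0 B@2 C@0
Step 3: thread C executes C1 (y = y * -1). Shared: x=6 y=-5. PCs: A@0 B@2 C@1
Step 4: thread C executes C2 (y = y + 3). Shared: x=6 y=-2. PCs: A@0 B@2 C@2
Step 5: thread C executes C3 (y = y + 1). Shared: x=6 y=-1. PCs: A@0 B@2 C@3
Step 6: thread A executes A1 (y = y + 4). Shared: x=6 y=3. PCs: A@1 B@2 C@3
Step 7: thread B executes B3 (x = x * 3). Shared: x=18 y=3. PCs: A@1 B@3 C@3
Step 8: thread A executes A2 (x = x + 2). Shared: x=20 y=3. PCs: A@2 B@3 C@3
Step 9: thread A executes A3 (y = y * 2). Shared: x=20 y=6. PCs: A@3 B@3 C@3
Step 10: thread C executes C4 (y = y * 3). Shared: x=20 y=18. PCs: A@3 B@3 C@4
Step 11: thread A executes A4 (x = x + 4). Shared: x=24 y=18. PCs: A@4 B@3 C@4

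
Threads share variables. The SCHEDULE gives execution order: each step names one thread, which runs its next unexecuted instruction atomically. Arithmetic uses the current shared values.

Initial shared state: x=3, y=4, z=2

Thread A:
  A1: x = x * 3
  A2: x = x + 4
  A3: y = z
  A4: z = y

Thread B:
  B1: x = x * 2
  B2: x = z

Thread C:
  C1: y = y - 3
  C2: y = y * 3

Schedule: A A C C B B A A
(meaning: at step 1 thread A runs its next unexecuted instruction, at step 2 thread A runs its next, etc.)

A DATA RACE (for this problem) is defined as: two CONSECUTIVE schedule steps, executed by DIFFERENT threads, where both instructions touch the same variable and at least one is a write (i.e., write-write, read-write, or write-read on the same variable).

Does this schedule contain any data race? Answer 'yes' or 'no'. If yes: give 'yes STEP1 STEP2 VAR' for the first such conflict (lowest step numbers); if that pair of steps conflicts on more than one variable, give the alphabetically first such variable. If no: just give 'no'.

Steps 1,2: same thread (A). No race.
Steps 2,3: A(r=x,w=x) vs C(r=y,w=y). No conflict.
Steps 3,4: same thread (C). No race.
Steps 4,5: C(r=y,w=y) vs B(r=x,w=x). No conflict.
Steps 5,6: same thread (B). No race.
Steps 6,7: B(r=z,w=x) vs A(r=z,w=y). No conflict.
Steps 7,8: same thread (A). No race.

Answer: no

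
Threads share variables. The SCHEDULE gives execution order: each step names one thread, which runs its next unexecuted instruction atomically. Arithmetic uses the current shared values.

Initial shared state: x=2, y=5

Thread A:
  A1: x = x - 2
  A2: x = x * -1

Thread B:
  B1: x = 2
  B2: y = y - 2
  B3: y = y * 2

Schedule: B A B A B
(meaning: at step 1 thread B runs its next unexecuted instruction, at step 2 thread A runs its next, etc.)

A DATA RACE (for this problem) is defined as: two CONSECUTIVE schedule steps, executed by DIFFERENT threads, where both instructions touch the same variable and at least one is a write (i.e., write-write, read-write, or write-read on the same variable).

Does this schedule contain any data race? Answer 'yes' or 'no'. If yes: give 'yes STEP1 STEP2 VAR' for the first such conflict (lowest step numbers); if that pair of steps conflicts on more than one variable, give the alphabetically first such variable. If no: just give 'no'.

Answer: yes 1 2 x

Derivation:
Steps 1,2: B(x = 2) vs A(x = x - 2). RACE on x (W-W).
Steps 2,3: A(r=x,w=x) vs B(r=y,w=y). No conflict.
Steps 3,4: B(r=y,w=y) vs A(r=x,w=x). No conflict.
Steps 4,5: A(r=x,w=x) vs B(r=y,w=y). No conflict.
First conflict at steps 1,2.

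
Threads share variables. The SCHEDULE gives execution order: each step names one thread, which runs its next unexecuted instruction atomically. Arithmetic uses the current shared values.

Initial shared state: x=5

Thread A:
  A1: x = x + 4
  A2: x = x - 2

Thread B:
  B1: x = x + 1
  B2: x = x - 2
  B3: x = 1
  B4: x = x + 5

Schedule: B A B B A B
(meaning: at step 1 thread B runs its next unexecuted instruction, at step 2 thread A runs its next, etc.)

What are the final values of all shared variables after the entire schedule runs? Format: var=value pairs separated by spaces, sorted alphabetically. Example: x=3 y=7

Step 1: thread B executes B1 (x = x + 1). Shared: x=6. PCs: A@0 B@1
Step 2: thread A executes A1 (x = x + 4). Shared: x=10. PCs: A@1 B@1
Step 3: thread B executes B2 (x = x - 2). Shared: x=8. PCs: A@1 B@2
Step 4: thread B executes B3 (x = 1). Shared: x=1. PCs: A@1 B@3
Step 5: thread A executes A2 (x = x - 2). Shared: x=-1. PCs: A@2 B@3
Step 6: thread B executes B4 (x = x + 5). Shared: x=4. PCs: A@2 B@4

Answer: x=4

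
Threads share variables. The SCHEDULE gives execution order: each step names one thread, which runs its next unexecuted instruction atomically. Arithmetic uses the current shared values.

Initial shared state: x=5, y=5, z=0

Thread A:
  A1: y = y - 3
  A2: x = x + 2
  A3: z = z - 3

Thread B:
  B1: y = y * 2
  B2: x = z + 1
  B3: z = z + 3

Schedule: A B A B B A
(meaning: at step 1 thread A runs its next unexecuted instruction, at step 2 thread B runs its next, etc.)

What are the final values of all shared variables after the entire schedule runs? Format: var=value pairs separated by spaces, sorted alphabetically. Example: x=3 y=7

Step 1: thread A executes A1 (y = y - 3). Shared: x=5 y=2 z=0. PCs: A@1 B@0
Step 2: thread B executes B1 (y = y * 2). Shared: x=5 y=4 z=0. PCs: A@1 B@1
Step 3: thread A executes A2 (x = x + 2). Shared: x=7 y=4 z=0. PCs: A@2 B@1
Step 4: thread B executes B2 (x = z + 1). Shared: x=1 y=4 z=0. PCs: A@2 B@2
Step 5: thread B executes B3 (z = z + 3). Shared: x=1 y=4 z=3. PCs: A@2 B@3
Step 6: thread A executes A3 (z = z - 3). Shared: x=1 y=4 z=0. PCs: A@3 B@3

Answer: x=1 y=4 z=0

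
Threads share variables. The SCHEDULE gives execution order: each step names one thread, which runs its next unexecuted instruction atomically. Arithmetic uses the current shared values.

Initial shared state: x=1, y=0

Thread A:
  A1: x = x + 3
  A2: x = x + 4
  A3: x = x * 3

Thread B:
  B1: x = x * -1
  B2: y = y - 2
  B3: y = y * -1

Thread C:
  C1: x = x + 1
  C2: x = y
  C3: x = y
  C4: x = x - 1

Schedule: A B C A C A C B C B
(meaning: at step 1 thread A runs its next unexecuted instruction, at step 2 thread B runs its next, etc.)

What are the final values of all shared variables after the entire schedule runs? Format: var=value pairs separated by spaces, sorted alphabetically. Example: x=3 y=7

Step 1: thread A executes A1 (x = x + 3). Shared: x=4 y=0. PCs: A@1 B@0 C@0
Step 2: thread B executes B1 (x = x * -1). Shared: x=-4 y=0. PCs: A@1 B@1 C@0
Step 3: thread C executes C1 (x = x + 1). Shared: x=-3 y=0. PCs: A@1 B@1 C@1
Step 4: thread A executes A2 (x = x + 4). Shared: x=1 y=0. PCs: A@2 B@1 C@1
Step 5: thread C executes C2 (x = y). Shared: x=0 y=0. PCs: A@2 B@1 C@2
Step 6: thread A executes A3 (x = x * 3). Shared: x=0 y=0. PCs: A@3 B@1 C@2
Step 7: thread C executes C3 (x = y). Shared: x=0 y=0. PCs: A@3 B@1 C@3
Step 8: thread B executes B2 (y = y - 2). Shared: x=0 y=-2. PCs: A@3 B@2 C@3
Step 9: thread C executes C4 (x = x - 1). Shared: x=-1 y=-2. PCs: A@3 B@2 C@4
Step 10: thread B executes B3 (y = y * -1). Shared: x=-1 y=2. PCs: A@3 B@3 C@4

Answer: x=-1 y=2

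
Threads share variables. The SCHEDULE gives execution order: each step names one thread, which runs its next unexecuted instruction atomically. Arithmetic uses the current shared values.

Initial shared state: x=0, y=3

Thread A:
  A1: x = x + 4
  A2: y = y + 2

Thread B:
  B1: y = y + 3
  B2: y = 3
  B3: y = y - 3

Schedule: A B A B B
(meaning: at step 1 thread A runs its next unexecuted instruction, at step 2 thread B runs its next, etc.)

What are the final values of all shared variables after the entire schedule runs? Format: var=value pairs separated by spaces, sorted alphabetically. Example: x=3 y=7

Answer: x=4 y=0

Derivation:
Step 1: thread A executes A1 (x = x + 4). Shared: x=4 y=3. PCs: A@1 B@0
Step 2: thread B executes B1 (y = y + 3). Shared: x=4 y=6. PCs: A@1 B@1
Step 3: thread A executes A2 (y = y + 2). Shared: x=4 y=8. PCs: A@2 B@1
Step 4: thread B executes B2 (y = 3). Shared: x=4 y=3. PCs: A@2 B@2
Step 5: thread B executes B3 (y = y - 3). Shared: x=4 y=0. PCs: A@2 B@3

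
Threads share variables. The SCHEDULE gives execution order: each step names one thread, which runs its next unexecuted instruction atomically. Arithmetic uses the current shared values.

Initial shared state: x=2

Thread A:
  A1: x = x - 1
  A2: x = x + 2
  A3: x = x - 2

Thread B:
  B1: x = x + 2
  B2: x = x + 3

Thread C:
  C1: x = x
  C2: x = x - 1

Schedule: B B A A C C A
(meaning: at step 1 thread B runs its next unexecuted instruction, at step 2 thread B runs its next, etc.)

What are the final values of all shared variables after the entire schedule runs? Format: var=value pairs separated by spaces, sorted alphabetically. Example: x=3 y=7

Answer: x=5

Derivation:
Step 1: thread B executes B1 (x = x + 2). Shared: x=4. PCs: A@0 B@1 C@0
Step 2: thread B executes B2 (x = x + 3). Shared: x=7. PCs: A@0 B@2 C@0
Step 3: thread A executes A1 (x = x - 1). Shared: x=6. PCs: A@1 B@2 C@0
Step 4: thread A executes A2 (x = x + 2). Shared: x=8. PCs: A@2 B@2 C@0
Step 5: thread C executes C1 (x = x). Shared: x=8. PCs: A@2 B@2 C@1
Step 6: thread C executes C2 (x = x - 1). Shared: x=7. PCs: A@2 B@2 C@2
Step 7: thread A executes A3 (x = x - 2). Shared: x=5. PCs: A@3 B@2 C@2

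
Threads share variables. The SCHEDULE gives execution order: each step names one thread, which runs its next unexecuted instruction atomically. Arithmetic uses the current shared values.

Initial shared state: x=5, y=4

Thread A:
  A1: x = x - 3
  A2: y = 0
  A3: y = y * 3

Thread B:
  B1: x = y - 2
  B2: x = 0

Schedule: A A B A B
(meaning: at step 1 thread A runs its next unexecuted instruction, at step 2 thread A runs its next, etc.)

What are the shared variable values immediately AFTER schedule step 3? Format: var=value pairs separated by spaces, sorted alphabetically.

Step 1: thread A executes A1 (x = x - 3). Shared: x=2 y=4. PCs: A@1 B@0
Step 2: thread A executes A2 (y = 0). Shared: x=2 y=0. PCs: A@2 B@0
Step 3: thread B executes B1 (x = y - 2). Shared: x=-2 y=0. PCs: A@2 B@1

Answer: x=-2 y=0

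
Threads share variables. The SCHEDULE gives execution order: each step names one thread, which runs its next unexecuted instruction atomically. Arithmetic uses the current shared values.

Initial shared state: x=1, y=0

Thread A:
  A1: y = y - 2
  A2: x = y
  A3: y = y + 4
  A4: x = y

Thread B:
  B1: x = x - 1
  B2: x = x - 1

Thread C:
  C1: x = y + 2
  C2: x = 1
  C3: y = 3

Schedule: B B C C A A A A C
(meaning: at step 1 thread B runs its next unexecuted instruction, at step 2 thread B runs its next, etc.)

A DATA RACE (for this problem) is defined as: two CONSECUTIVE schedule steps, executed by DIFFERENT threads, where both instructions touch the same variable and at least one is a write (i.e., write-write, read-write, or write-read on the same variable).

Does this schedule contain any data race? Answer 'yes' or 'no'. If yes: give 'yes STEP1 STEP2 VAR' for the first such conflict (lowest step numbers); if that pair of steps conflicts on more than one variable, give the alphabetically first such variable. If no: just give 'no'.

Steps 1,2: same thread (B). No race.
Steps 2,3: B(x = x - 1) vs C(x = y + 2). RACE on x (W-W).
Steps 3,4: same thread (C). No race.
Steps 4,5: C(r=-,w=x) vs A(r=y,w=y). No conflict.
Steps 5,6: same thread (A). No race.
Steps 6,7: same thread (A). No race.
Steps 7,8: same thread (A). No race.
Steps 8,9: A(x = y) vs C(y = 3). RACE on y (R-W).
First conflict at steps 2,3.

Answer: yes 2 3 x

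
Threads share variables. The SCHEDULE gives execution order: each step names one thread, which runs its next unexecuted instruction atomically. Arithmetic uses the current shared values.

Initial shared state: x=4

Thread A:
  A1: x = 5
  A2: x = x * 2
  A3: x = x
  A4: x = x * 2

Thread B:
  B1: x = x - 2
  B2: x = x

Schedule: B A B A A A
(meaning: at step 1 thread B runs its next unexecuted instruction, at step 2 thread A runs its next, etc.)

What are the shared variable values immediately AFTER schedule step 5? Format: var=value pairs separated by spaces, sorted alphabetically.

Step 1: thread B executes B1 (x = x - 2). Shared: x=2. PCs: A@0 B@1
Step 2: thread A executes A1 (x = 5). Shared: x=5. PCs: A@1 B@1
Step 3: thread B executes B2 (x = x). Shared: x=5. PCs: A@1 B@2
Step 4: thread A executes A2 (x = x * 2). Shared: x=10. PCs: A@2 B@2
Step 5: thread A executes A3 (x = x). Shared: x=10. PCs: A@3 B@2

Answer: x=10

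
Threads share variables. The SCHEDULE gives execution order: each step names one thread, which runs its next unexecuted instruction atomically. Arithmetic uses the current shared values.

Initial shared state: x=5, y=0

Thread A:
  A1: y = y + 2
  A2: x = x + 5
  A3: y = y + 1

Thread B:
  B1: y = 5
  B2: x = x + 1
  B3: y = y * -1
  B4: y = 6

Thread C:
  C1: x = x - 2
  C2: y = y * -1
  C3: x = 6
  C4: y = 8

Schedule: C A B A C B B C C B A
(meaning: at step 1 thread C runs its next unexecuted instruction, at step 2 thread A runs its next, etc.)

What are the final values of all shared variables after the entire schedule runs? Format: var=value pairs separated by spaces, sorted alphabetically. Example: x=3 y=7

Step 1: thread C executes C1 (x = x - 2). Shared: x=3 y=0. PCs: A@0 B@0 C@1
Step 2: thread A executes A1 (y = y + 2). Shared: x=3 y=2. PCs: A@1 B@0 C@1
Step 3: thread B executes B1 (y = 5). Shared: x=3 y=5. PCs: A@1 B@1 C@1
Step 4: thread A executes A2 (x = x + 5). Shared: x=8 y=5. PCs: A@2 B@1 C@1
Step 5: thread C executes C2 (y = y * -1). Shared: x=8 y=-5. PCs: A@2 B@1 C@2
Step 6: thread B executes B2 (x = x + 1). Shared: x=9 y=-5. PCs: A@2 B@2 C@2
Step 7: thread B executes B3 (y = y * -1). Shared: x=9 y=5. PCs: A@2 B@3 C@2
Step 8: thread C executes C3 (x = 6). Shared: x=6 y=5. PCs: A@2 B@3 C@3
Step 9: thread C executes C4 (y = 8). Shared: x=6 y=8. PCs: A@2 B@3 C@4
Step 10: thread B executes B4 (y = 6). Shared: x=6 y=6. PCs: A@2 B@4 C@4
Step 11: thread A executes A3 (y = y + 1). Shared: x=6 y=7. PCs: A@3 B@4 C@4

Answer: x=6 y=7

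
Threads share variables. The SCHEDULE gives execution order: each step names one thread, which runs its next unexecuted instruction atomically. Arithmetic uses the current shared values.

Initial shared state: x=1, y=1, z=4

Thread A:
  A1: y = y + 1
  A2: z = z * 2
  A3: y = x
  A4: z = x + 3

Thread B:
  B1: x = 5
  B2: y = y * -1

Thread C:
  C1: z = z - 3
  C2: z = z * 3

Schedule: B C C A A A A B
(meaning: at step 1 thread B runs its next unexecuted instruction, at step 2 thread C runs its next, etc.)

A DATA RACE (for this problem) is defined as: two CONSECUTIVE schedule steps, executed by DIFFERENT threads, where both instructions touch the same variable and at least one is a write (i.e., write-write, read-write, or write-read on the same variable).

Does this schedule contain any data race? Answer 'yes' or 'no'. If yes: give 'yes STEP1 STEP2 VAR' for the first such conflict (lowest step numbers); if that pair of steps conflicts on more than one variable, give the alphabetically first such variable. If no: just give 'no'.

Answer: no

Derivation:
Steps 1,2: B(r=-,w=x) vs C(r=z,w=z). No conflict.
Steps 2,3: same thread (C). No race.
Steps 3,4: C(r=z,w=z) vs A(r=y,w=y). No conflict.
Steps 4,5: same thread (A). No race.
Steps 5,6: same thread (A). No race.
Steps 6,7: same thread (A). No race.
Steps 7,8: A(r=x,w=z) vs B(r=y,w=y). No conflict.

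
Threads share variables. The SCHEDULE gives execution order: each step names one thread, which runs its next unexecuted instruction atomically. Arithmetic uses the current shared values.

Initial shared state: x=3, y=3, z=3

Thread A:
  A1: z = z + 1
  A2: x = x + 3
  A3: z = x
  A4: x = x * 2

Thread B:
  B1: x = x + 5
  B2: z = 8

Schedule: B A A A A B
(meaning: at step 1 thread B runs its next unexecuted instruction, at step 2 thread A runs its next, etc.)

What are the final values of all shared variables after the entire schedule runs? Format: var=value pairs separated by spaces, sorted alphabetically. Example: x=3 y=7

Answer: x=22 y=3 z=8

Derivation:
Step 1: thread B executes B1 (x = x + 5). Shared: x=8 y=3 z=3. PCs: A@0 B@1
Step 2: thread A executes A1 (z = z + 1). Shared: x=8 y=3 z=4. PCs: A@1 B@1
Step 3: thread A executes A2 (x = x + 3). Shared: x=11 y=3 z=4. PCs: A@2 B@1
Step 4: thread A executes A3 (z = x). Shared: x=11 y=3 z=11. PCs: A@3 B@1
Step 5: thread A executes A4 (x = x * 2). Shared: x=22 y=3 z=11. PCs: A@4 B@1
Step 6: thread B executes B2 (z = 8). Shared: x=22 y=3 z=8. PCs: A@4 B@2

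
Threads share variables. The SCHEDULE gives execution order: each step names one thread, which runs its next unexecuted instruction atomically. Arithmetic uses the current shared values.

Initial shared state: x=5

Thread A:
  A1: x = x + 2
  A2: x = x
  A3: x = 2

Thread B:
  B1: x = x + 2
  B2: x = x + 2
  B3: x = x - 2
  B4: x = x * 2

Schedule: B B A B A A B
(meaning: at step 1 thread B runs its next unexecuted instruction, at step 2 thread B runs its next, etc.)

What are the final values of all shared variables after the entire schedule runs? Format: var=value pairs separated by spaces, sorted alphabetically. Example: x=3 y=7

Answer: x=4

Derivation:
Step 1: thread B executes B1 (x = x + 2). Shared: x=7. PCs: A@0 B@1
Step 2: thread B executes B2 (x = x + 2). Shared: x=9. PCs: A@0 B@2
Step 3: thread A executes A1 (x = x + 2). Shared: x=11. PCs: A@1 B@2
Step 4: thread B executes B3 (x = x - 2). Shared: x=9. PCs: A@1 B@3
Step 5: thread A executes A2 (x = x). Shared: x=9. PCs: A@2 B@3
Step 6: thread A executes A3 (x = 2). Shared: x=2. PCs: A@3 B@3
Step 7: thread B executes B4 (x = x * 2). Shared: x=4. PCs: A@3 B@4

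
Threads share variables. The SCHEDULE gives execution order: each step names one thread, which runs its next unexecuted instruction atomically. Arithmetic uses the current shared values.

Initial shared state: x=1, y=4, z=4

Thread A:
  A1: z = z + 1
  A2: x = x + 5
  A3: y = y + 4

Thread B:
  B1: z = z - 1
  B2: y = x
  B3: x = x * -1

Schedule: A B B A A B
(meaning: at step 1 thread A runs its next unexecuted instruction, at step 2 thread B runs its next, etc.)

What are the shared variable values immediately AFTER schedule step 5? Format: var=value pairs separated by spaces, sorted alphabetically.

Step 1: thread A executes A1 (z = z + 1). Shared: x=1 y=4 z=5. PCs: A@1 B@0
Step 2: thread B executes B1 (z = z - 1). Shared: x=1 y=4 z=4. PCs: A@1 B@1
Step 3: thread B executes B2 (y = x). Shared: x=1 y=1 z=4. PCs: A@1 B@2
Step 4: thread A executes A2 (x = x + 5). Shared: x=6 y=1 z=4. PCs: A@2 B@2
Step 5: thread A executes A3 (y = y + 4). Shared: x=6 y=5 z=4. PCs: A@3 B@2

Answer: x=6 y=5 z=4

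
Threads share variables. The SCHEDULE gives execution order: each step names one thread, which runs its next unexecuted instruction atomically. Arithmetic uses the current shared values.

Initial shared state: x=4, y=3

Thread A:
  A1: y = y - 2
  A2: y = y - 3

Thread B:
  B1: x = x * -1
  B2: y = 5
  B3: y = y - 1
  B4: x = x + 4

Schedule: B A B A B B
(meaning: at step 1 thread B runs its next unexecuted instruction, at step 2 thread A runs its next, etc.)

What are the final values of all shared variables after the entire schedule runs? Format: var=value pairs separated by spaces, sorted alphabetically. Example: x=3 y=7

Answer: x=0 y=1

Derivation:
Step 1: thread B executes B1 (x = x * -1). Shared: x=-4 y=3. PCs: A@0 B@1
Step 2: thread A executes A1 (y = y - 2). Shared: x=-4 y=1. PCs: A@1 B@1
Step 3: thread B executes B2 (y = 5). Shared: x=-4 y=5. PCs: A@1 B@2
Step 4: thread A executes A2 (y = y - 3). Shared: x=-4 y=2. PCs: A@2 B@2
Step 5: thread B executes B3 (y = y - 1). Shared: x=-4 y=1. PCs: A@2 B@3
Step 6: thread B executes B4 (x = x + 4). Shared: x=0 y=1. PCs: A@2 B@4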